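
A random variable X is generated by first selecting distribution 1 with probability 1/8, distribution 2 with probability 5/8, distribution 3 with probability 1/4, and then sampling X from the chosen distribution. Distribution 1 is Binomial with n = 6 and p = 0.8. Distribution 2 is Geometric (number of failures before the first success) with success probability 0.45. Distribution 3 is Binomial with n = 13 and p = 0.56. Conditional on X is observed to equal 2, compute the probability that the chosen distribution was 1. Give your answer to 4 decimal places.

0.0219

Likelihoods P(X=2 | ·): 1: 0.01536; 2: 0.136125; 3: 0.00292718.
Posterior ∝ prior × likelihood. Numerator for 1: 0.125·0.01536 = 0.00192.
Normalizing constant: 0.125·0.01536 + 0.625·0.136125 + 0.25·0.00292718 = 0.0877299.
P(1 | observation) = 0.00192 / 0.0877299 = 0.0218853.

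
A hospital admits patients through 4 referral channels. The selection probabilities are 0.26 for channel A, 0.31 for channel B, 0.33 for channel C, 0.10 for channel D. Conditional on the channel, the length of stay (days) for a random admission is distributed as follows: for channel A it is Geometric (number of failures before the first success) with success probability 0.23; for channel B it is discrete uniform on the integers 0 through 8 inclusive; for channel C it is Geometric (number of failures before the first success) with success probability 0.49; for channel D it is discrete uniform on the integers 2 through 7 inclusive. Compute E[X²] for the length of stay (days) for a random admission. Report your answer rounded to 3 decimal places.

17.100

For each component E[X²] = Var + (mean)², giving A: 25.7637; B: 22.6667; C: 3.20741; D: 23.1667.
Overall E[X²] = 0.26·25.7637 + 0.31·22.6667 + 0.33·3.20741 + 0.1·23.1667 = 17.1003.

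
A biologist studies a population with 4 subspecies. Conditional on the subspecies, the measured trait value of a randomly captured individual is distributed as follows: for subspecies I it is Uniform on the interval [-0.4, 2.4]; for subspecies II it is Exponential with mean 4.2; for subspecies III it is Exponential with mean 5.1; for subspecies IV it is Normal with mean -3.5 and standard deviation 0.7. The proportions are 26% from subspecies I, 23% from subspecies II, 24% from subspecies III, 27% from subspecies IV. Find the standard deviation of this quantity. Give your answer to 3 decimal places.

Per component, I: μ=1, E[X²]=1.65333; II: μ=4.2, E[X²]=35.28; III: μ=5.1, E[X²]=52.02; IV: μ=-3.5, E[X²]=12.74.
E[X] = 0.26·1 + 0.23·4.2 + 0.24·5.1 + 0.27·-3.5 = 1.505.
E[X²] = 0.26·1.65333 + 0.23·35.28 + 0.24·52.02 + 0.27·12.74 = 24.4689.
Var(X) = E[X²] − (E[X])² = 24.4689 − 2.26502 = 22.2038.
SD(X) = √22.2038 = 4.7121.

4.712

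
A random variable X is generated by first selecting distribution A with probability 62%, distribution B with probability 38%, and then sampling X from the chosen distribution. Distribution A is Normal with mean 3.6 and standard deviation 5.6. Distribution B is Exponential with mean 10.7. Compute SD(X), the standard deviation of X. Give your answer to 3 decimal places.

Per component, A: μ=3.6, E[X²]=44.32; B: μ=10.7, E[X²]=228.98.
E[X] = 0.62·3.6 + 0.38·10.7 = 6.298.
E[X²] = 0.62·44.32 + 0.38·228.98 = 114.491.
Var(X) = E[X²] − (E[X])² = 114.491 − 39.6648 = 74.826.
SD(X) = √74.826 = 8.6502.

8.650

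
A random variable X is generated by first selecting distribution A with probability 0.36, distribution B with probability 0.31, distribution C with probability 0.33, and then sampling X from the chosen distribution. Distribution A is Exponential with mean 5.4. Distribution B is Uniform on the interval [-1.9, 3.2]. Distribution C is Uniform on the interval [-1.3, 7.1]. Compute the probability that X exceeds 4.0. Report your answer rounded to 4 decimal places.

Conditional on each component, P(X > 4.0): A: 0.476761; B: 0; C: 0.369048.
By total probability, P(X > 4.0) = 0.36·0.476761 + 0.31·0 + 0.33·0.369048 = 0.29342.

0.2934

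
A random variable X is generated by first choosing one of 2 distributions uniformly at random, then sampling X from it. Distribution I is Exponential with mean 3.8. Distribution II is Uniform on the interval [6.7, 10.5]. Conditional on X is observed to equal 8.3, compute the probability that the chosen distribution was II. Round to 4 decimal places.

0.8988

Likelihoods f(8.3 | ·): I: 0.0296228; II: 0.263158.
Posterior ∝ prior × likelihood. Numerator for II: 0.5·0.263158 = 0.131579.
Normalizing constant: 0.5·0.0296228 + 0.5·0.263158 = 0.14639.
P(II | observation) = 0.131579 / 0.14639 = 0.898823.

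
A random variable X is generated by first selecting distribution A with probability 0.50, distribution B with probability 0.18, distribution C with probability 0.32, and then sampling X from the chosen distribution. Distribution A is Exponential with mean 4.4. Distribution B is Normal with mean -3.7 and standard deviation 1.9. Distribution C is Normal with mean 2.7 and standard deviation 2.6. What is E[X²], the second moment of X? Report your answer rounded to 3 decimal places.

For each component E[X²] = Var + (mean)², giving A: 38.72; B: 17.3; C: 14.05.
Overall E[X²] = 0.5·38.72 + 0.18·17.3 + 0.32·14.05 = 26.97.

26.970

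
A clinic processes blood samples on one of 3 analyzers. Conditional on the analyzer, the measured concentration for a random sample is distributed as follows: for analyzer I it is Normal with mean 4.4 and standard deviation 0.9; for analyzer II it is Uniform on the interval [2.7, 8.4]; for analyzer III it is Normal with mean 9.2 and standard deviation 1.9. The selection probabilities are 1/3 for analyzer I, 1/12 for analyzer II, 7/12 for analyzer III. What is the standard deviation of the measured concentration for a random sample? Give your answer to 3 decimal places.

2.787

Per component, I: μ=4.4, E[X²]=20.17; II: μ=5.55, E[X²]=33.51; III: μ=9.2, E[X²]=88.25.
E[X] = 0.333333·4.4 + 0.0833333·5.55 + 0.583333·9.2 = 7.29583.
E[X²] = 0.333333·20.17 + 0.0833333·33.51 + 0.583333·88.25 = 60.995.
Var(X) = E[X²] − (E[X])² = 60.995 − 53.2292 = 7.76582.
SD(X) = √7.76582 = 2.78672.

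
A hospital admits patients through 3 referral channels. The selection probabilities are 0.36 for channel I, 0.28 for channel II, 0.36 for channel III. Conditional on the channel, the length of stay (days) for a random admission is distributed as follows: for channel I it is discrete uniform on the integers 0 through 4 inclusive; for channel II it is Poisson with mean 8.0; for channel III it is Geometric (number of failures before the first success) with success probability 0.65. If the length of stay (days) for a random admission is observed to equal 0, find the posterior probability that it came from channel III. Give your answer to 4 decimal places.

0.7645

Likelihoods P(X=0 | ·): I: 0.2; II: 0.000335463; III: 0.65.
Posterior ∝ prior × likelihood. Numerator for III: 0.36·0.65 = 0.234.
Normalizing constant: 0.36·0.2 + 0.28·0.000335463 + 0.36·0.65 = 0.306094.
P(III | observation) = 0.234 / 0.306094 = 0.764471.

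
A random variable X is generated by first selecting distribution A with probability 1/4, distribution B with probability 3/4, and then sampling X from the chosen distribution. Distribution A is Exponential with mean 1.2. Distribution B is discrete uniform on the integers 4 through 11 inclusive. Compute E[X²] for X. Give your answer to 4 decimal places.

For each component E[X²] = Var + (mean)², giving A: 2.88; B: 61.5.
Overall E[X²] = 0.25·2.88 + 0.75·61.5 = 46.845.

46.8450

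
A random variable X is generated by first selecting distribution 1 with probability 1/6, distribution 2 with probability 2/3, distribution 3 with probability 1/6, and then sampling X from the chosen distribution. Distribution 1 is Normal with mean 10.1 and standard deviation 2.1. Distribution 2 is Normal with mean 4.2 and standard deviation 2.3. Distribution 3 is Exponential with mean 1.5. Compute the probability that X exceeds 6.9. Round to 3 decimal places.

Conditional on each component, P(X > 6.9): 1: 0.936222; 2: 0.120215; 3: 0.0100518.
By total probability, P(X > 6.9) = 0.166667·0.936222 + 0.666667·0.120215 + 0.166667·0.0100518 = 0.237856.

0.238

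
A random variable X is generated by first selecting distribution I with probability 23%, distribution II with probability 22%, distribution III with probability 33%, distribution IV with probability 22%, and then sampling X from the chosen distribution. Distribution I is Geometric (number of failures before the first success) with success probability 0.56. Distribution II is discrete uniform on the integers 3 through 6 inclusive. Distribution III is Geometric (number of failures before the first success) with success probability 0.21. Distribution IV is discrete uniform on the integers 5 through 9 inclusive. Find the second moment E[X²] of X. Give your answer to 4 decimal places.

For each component E[X²] = Var + (mean)², giving I: 2.02041; II: 21.5; III: 32.0658; IV: 51.
Overall E[X²] = 0.23·2.02041 + 0.22·21.5 + 0.33·32.0658 + 0.22·51 = 26.9964.

26.9964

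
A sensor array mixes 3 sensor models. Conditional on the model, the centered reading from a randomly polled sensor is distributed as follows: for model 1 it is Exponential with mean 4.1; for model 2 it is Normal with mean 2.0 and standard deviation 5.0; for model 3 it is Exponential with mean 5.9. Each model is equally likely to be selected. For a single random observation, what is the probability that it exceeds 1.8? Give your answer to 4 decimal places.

Conditional on each model, P(X > 1.8): 1: 0.644665; 2: 0.515953; 3: 0.737061.
By total probability, P(X > 1.8) = 0.333333·0.644665 + 0.333333·0.515953 + 0.333333·0.737061 = 0.63256.

0.6326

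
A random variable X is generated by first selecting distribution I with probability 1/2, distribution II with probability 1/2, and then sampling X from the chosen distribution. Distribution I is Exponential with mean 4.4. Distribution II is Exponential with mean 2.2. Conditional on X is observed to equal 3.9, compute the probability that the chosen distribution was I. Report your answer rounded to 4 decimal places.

Likelihoods f(3.9 | ·): I: 0.0936709; II: 0.0772132.
Posterior ∝ prior × likelihood. Numerator for I: 0.5·0.0936709 = 0.0468354.
Normalizing constant: 0.5·0.0936709 + 0.5·0.0772132 = 0.085442.
P(I | observation) = 0.0468354 / 0.085442 = 0.548154.

0.5482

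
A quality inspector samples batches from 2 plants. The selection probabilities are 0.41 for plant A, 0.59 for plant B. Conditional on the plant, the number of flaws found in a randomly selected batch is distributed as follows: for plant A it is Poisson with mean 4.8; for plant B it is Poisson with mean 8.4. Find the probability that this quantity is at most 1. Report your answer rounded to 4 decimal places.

Conditional on each plant, P(X ≤ 1): A: 0.0477325; B: 0.00211375.
By total probability, P(X ≤ 1) = 0.41·0.0477325 + 0.59·0.00211375 = 0.0208175.

0.0208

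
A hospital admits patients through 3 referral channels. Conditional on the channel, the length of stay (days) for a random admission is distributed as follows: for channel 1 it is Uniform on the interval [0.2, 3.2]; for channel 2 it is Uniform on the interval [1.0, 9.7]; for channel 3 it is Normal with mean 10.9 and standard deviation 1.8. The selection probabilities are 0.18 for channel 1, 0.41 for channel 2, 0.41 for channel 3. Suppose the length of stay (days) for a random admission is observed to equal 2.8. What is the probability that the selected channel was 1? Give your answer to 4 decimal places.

0.5601

Likelihoods f(2.8 | ·): 1: 0.333333; 2: 0.114943; 3: 8.87986e-06.
Posterior ∝ prior × likelihood. Numerator for 1: 0.18·0.333333 = 0.06.
Normalizing constant: 0.18·0.333333 + 0.41·0.114943 + 0.41·8.87986e-06 = 0.10713.
P(1 | observation) = 0.06 / 0.10713 = 0.560067.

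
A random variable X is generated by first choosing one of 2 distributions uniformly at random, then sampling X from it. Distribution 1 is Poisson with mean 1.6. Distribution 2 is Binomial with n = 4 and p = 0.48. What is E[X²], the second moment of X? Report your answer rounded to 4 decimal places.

For each component E[X²] = Var + (mean)², giving 1: 4.16; 2: 4.6848.
Overall E[X²] = 0.5·4.16 + 0.5·4.6848 = 4.4224.

4.4224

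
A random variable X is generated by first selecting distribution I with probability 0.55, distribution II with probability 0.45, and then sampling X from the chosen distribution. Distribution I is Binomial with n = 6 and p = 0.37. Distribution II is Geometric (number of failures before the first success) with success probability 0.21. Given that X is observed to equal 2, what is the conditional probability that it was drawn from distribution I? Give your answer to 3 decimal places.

Likelihoods P(X=2 | ·): I: 0.323487; II: 0.131061.
Posterior ∝ prior × likelihood. Numerator for I: 0.55·0.323487 = 0.177918.
Normalizing constant: 0.55·0.323487 + 0.45·0.131061 = 0.236895.
P(I | observation) = 0.177918 / 0.236895 = 0.75104.

0.751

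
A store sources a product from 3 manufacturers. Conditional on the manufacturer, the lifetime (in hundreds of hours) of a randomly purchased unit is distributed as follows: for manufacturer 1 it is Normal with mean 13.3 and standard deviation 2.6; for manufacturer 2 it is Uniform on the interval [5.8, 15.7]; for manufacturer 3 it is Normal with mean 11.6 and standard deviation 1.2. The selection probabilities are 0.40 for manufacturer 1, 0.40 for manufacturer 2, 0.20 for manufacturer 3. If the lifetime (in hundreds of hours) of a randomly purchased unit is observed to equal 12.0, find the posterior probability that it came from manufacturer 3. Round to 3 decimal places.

0.399

Likelihoods f(12.0 | ·): 1: 0.13541; 2: 0.10101; 3: 0.314486.
Posterior ∝ prior × likelihood. Numerator for 3: 0.2·0.314486 = 0.0628972.
Normalizing constant: 0.4·0.13541 + 0.4·0.10101 + 0.2·0.314486 = 0.157465.
P(3 | observation) = 0.0628972 / 0.157465 = 0.399436.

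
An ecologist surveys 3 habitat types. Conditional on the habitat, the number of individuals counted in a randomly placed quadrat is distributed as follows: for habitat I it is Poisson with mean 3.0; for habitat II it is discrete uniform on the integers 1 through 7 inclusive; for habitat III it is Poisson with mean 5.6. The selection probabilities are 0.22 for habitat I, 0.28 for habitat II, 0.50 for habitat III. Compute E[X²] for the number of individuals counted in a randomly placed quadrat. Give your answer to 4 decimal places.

26.7200

For each component E[X²] = Var + (mean)², giving I: 12; II: 20; III: 36.96.
Overall E[X²] = 0.22·12 + 0.28·20 + 0.5·36.96 = 26.72.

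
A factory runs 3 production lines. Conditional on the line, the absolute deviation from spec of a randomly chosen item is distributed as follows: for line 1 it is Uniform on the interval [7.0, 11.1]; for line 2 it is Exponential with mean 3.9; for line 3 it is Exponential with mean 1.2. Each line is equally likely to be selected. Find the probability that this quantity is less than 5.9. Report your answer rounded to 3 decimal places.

Conditional on each line, P(X < 5.9): 1: 0; 2: 0.779712; 3: 0.992676.
By total probability, P(X < 5.9) = 0.333333·0 + 0.333333·0.779712 + 0.333333·0.992676 = 0.590796.

0.591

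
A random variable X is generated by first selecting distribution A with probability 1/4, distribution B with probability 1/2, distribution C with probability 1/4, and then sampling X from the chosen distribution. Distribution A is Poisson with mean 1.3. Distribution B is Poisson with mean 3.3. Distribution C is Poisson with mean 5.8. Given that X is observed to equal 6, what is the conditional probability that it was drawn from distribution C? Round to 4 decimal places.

0.5441

Likelihoods P(X=6 | ·): A: 0.00182703; B: 0.0661575; C: 0.160076.
Posterior ∝ prior × likelihood. Numerator for C: 0.25·0.160076 = 0.0400191.
Normalizing constant: 0.25·0.00182703 + 0.5·0.0661575 + 0.25·0.160076 = 0.0735546.
P(C | observation) = 0.0400191 / 0.0735546 = 0.544073.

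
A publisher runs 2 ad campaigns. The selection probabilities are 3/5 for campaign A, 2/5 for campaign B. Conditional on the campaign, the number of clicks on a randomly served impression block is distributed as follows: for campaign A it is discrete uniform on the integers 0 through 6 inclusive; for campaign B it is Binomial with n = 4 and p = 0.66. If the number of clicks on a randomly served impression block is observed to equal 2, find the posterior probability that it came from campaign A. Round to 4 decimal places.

0.4149

Likelihoods P(X=2 | ·): A: 0.142857; B: 0.302132.
Posterior ∝ prior × likelihood. Numerator for A: 0.6·0.142857 = 0.0857143.
Normalizing constant: 0.6·0.142857 + 0.4·0.302132 = 0.206567.
P(A | observation) = 0.0857143 / 0.206567 = 0.414946.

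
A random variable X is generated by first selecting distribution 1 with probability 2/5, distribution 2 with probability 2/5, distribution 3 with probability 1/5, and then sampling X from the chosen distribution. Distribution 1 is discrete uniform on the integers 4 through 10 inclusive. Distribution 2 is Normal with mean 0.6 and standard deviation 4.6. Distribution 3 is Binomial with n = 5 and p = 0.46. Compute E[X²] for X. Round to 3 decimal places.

For each component E[X²] = Var + (mean)², giving 1: 53; 2: 21.52; 3: 6.532.
Overall E[X²] = 0.4·53 + 0.4·21.52 + 0.2·6.532 = 31.1144.

31.114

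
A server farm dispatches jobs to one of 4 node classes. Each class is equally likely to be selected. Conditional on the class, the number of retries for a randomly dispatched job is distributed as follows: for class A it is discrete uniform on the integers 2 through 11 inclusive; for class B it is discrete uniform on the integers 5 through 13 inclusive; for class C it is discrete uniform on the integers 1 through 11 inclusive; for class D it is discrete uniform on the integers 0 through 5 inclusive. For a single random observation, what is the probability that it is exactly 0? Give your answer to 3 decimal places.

Conditional on each class, P(X = 0): A: 0; B: 0; C: 0; D: 0.166667.
By total probability, P(X = 0) = 0.25·0 + 0.25·0 + 0.25·0 + 0.25·0.166667 = 0.0416667.

0.042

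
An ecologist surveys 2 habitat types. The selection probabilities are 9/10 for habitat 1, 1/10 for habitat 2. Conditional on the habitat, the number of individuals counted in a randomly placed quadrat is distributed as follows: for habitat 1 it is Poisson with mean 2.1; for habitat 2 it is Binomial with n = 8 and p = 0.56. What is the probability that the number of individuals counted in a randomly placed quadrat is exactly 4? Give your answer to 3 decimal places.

0.115

Conditional on each habitat, P(X = 4): 1: 0.099231; 2: 0.258024.
By total probability, P(X = 4) = 0.9·0.099231 + 0.1·0.258024 = 0.11511.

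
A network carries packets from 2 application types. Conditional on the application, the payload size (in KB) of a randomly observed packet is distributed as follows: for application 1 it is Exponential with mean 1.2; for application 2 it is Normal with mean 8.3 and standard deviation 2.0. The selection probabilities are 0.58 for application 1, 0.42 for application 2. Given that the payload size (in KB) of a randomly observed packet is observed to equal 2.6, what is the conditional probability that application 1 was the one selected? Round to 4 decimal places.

Likelihoods f(2.6 | ·): 1: 0.0954657; 2: 0.00343638.
Posterior ∝ prior × likelihood. Numerator for 1: 0.58·0.0954657 = 0.0553701.
Normalizing constant: 0.58·0.0954657 + 0.42·0.00343638 = 0.0568134.
P(1 | observation) = 0.0553701 / 0.0568134 = 0.974596.

0.9746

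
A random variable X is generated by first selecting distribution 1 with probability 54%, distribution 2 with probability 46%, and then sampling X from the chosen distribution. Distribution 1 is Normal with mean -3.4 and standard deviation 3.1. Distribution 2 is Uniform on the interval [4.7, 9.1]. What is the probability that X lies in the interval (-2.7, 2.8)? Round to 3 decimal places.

Conditional on each component, P(-2.7 < X < 2.8): 1: 0.387926; 2: 0.
By total probability, P(-2.7 < X < 2.8) = 0.54·0.387926 + 0.46·0 = 0.20948.

0.209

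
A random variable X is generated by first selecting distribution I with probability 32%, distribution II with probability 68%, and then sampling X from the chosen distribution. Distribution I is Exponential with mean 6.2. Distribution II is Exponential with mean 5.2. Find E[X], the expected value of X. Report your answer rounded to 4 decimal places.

Component means — I: 6.2; II: 5.2.
E[X] = 0.32·6.2 + 0.68·5.2 = 5.52.

5.5200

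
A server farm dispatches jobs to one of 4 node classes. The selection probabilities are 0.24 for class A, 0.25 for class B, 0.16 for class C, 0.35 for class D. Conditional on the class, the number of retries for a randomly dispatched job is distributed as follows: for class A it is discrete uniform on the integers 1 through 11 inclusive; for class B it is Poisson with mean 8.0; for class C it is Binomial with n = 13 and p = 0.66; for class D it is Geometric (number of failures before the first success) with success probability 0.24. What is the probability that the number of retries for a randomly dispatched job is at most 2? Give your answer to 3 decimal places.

0.243

Conditional on each class, P(X ≤ 2): A: 0.181818; B: 0.013754; C: 0.000259766; D: 0.561024.
By total probability, P(X ≤ 2) = 0.24·0.181818 + 0.25·0.013754 + 0.16·0.000259766 + 0.35·0.561024 = 0.243475.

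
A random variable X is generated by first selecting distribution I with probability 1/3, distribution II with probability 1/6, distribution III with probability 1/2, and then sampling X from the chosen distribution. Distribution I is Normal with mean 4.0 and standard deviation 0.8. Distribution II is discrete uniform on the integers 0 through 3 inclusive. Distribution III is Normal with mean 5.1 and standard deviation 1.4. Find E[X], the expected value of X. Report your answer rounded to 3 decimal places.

Component means — I: 4; II: 1.5; III: 5.1.
E[X] = 0.333333·4 + 0.166667·1.5 + 0.5·5.1 = 4.13333.

4.133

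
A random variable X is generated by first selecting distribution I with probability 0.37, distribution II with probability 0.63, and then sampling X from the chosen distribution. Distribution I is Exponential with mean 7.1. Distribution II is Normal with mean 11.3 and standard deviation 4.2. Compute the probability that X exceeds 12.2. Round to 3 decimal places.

0.328

Conditional on each component, P(X > 12.2): I: 0.179369; II: 0.415162.
By total probability, P(X > 12.2) = 0.37·0.179369 + 0.63·0.415162 = 0.327919.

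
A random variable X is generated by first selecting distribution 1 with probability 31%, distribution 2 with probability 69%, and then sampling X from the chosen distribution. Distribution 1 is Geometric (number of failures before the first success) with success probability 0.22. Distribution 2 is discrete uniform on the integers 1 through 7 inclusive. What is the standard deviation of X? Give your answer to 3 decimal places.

2.793

Per component, 1: μ=3.54545, E[X²]=28.686; 2: μ=4, E[X²]=20.
E[X] = 0.31·3.54545 + 0.69·4 = 3.85909.
E[X²] = 0.31·28.686 + 0.69·20 = 22.6926.
Var(X) = E[X²] − (E[X])² = 22.6926 − 14.8926 = 7.80006.
SD(X) = √7.80006 = 2.79286.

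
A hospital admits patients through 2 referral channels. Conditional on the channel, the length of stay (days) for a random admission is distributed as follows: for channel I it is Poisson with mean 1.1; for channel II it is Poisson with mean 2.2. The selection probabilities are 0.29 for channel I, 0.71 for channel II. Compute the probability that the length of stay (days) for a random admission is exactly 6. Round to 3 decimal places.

Conditional on each channel, P(X = 6): I: 0.00081903; II: 0.0174484.
By total probability, P(X = 6) = 0.29·0.00081903 + 0.71·0.0174484 = 0.0126259.

0.013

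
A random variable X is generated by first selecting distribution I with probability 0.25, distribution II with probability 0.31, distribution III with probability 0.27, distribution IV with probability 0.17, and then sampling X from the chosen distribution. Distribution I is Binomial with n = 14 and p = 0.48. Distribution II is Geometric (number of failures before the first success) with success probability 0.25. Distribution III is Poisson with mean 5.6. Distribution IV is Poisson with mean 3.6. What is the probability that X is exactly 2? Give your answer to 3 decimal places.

Conditional on each component, P(X = 2): I: 0.00819528; II: 0.140625; III: 0.0579825; IV: 0.177058.
By total probability, P(X = 2) = 0.25·0.00819528 + 0.31·0.140625 + 0.27·0.0579825 + 0.17·0.177058 = 0.0913977.

0.091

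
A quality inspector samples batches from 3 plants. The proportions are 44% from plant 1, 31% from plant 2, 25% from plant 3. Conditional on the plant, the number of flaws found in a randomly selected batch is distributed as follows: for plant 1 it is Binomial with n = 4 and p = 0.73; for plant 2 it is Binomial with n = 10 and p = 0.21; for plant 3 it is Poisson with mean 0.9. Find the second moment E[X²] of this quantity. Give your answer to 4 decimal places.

For each component E[X²] = Var + (mean)², giving 1: 9.3148; 2: 6.069; 3: 1.71.
Overall E[X²] = 0.44·9.3148 + 0.31·6.069 + 0.25·1.71 = 6.4074.

6.4074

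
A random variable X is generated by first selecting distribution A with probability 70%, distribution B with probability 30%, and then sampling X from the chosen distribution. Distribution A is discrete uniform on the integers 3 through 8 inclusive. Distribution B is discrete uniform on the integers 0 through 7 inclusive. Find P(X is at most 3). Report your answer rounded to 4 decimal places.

0.2667

Conditional on each component, P(X ≤ 3): A: 0.166667; B: 0.5.
By total probability, P(X ≤ 3) = 0.7·0.166667 + 0.3·0.5 = 0.266667.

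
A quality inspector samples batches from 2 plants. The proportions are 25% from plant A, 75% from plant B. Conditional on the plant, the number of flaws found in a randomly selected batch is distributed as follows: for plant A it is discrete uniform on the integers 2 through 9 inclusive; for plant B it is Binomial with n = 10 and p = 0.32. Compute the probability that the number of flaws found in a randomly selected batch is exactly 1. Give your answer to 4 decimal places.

Conditional on each plant, P(X = 1): A: 0; B: 0.0994787.
By total probability, P(X = 1) = 0.25·0 + 0.75·0.0994787 = 0.074609.

0.0746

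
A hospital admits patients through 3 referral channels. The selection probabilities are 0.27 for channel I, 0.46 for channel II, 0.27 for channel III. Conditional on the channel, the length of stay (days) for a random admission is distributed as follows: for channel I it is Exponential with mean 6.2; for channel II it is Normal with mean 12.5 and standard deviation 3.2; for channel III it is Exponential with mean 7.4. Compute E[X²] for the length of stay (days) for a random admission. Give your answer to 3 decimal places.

For each component E[X²] = Var + (mean)², giving I: 76.88; II: 166.49; III: 109.52.
Overall E[X²] = 0.27·76.88 + 0.46·166.49 + 0.27·109.52 = 126.913.

126.913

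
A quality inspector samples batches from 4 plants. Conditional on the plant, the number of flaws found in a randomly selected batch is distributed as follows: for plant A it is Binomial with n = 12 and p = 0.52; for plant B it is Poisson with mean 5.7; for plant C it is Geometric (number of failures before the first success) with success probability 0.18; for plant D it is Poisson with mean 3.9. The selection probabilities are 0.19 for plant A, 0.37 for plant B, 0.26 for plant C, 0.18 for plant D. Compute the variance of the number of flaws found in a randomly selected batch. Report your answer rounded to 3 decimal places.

Per component, A: μ=6.24, E[X²]=41.9328; B: μ=5.7, E[X²]=38.19; C: μ=4.55556, E[X²]=46.0617; D: μ=3.9, E[X²]=19.11.
E[X] = 0.19·6.24 + 0.37·5.7 + 0.26·4.55556 + 0.18·3.9 = 5.18104.
E[X²] = 0.19·41.9328 + 0.37·38.19 + 0.26·46.0617 + 0.18·19.11 = 37.5134.
Var(X) = E[X²] − (E[X])² = 37.5134 − 26.8432 = 10.6702.

10.670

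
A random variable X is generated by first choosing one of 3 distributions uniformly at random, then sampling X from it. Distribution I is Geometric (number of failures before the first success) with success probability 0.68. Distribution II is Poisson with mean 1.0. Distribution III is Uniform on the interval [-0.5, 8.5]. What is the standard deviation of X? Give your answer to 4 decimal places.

2.2868

Per component, I: μ=0.470588, E[X²]=0.913495; II: μ=1, E[X²]=2; III: μ=4, E[X²]=22.75.
E[X] = 0.333333·0.470588 + 0.333333·1 + 0.333333·4 = 1.82353.
E[X²] = 0.333333·0.913495 + 0.333333·2 + 0.333333·22.75 = 8.5545.
Var(X) = E[X²] − (E[X])² = 8.5545 − 3.32526 = 5.22924.
SD(X) = √5.22924 = 2.28675.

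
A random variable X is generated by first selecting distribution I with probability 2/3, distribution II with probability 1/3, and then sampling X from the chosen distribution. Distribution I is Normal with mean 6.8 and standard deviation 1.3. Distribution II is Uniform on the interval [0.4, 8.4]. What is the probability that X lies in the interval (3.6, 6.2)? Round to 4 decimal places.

Conditional on each component, P(3.6 < X < 6.2): I: 0.315289; II: 0.325.
By total probability, P(3.6 < X < 6.2) = 0.666667·0.315289 + 0.333333·0.325 = 0.318526.

0.3185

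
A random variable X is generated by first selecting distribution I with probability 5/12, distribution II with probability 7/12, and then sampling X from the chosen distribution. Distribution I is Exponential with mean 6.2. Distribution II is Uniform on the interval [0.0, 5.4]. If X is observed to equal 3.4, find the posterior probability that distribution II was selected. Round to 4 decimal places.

Likelihoods f(3.4 | ·): I: 0.0932066; II: 0.185185.
Posterior ∝ prior × likelihood. Numerator for II: 0.583333·0.185185 = 0.108025.
Normalizing constant: 0.416667·0.0932066 + 0.583333·0.185185 = 0.146861.
P(II | observation) = 0.108025 / 0.146861 = 0.735558.

0.7356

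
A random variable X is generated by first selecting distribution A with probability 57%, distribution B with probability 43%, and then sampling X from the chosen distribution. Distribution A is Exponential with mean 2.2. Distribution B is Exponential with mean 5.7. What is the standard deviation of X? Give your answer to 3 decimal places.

Per component, A: μ=2.2, E[X²]=9.68; B: μ=5.7, E[X²]=64.98.
E[X] = 0.57·2.2 + 0.43·5.7 = 3.705.
E[X²] = 0.57·9.68 + 0.43·64.98 = 33.459.
Var(X) = E[X²] − (E[X])² = 33.459 − 13.727 = 19.732.
SD(X) = √19.732 = 4.44207.

4.442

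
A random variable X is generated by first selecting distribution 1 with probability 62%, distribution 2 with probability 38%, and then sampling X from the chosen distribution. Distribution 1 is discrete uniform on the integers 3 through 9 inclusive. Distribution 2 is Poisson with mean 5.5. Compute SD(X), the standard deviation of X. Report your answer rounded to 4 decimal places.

Per component, 1: μ=6, E[X²]=40; 2: μ=5.5, E[X²]=35.75.
E[X] = 0.62·6 + 0.38·5.5 = 5.81.
E[X²] = 0.62·40 + 0.38·35.75 = 38.385.
Var(X) = E[X²] − (E[X])² = 38.385 − 33.7561 = 4.6289.
SD(X) = √4.6289 = 2.15149.

2.1515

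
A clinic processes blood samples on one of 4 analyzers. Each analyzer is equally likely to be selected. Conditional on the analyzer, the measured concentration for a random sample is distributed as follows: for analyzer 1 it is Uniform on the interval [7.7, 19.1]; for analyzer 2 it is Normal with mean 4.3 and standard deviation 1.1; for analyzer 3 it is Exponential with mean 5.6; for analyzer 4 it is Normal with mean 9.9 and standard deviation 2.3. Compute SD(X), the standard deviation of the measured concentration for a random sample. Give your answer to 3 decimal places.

Per component, 1: μ=13.4, E[X²]=190.39; 2: μ=4.3, E[X²]=19.7; 3: μ=5.6, E[X²]=62.72; 4: μ=9.9, E[X²]=103.3.
E[X] = 0.25·13.4 + 0.25·4.3 + 0.25·5.6 + 0.25·9.9 = 8.3.
E[X²] = 0.25·190.39 + 0.25·19.7 + 0.25·62.72 + 0.25·103.3 = 94.0275.
Var(X) = E[X²] − (E[X])² = 94.0275 − 68.89 = 25.1375.
SD(X) = √25.1375 = 5.01373.

5.014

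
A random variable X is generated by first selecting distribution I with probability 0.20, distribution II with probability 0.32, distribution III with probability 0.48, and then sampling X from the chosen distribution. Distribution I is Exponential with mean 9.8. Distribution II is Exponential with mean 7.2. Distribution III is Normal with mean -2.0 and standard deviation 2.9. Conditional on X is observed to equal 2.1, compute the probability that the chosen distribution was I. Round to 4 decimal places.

0.2227

Likelihoods f(2.1 | ·): I: 0.082359; II: 0.103752; III: 0.0506379.
Posterior ∝ prior × likelihood. Numerator for I: 0.2·0.082359 = 0.0164718.
Normalizing constant: 0.2·0.082359 + 0.32·0.103752 + 0.48·0.0506379 = 0.0739788.
P(I | observation) = 0.0164718 / 0.0739788 = 0.222656.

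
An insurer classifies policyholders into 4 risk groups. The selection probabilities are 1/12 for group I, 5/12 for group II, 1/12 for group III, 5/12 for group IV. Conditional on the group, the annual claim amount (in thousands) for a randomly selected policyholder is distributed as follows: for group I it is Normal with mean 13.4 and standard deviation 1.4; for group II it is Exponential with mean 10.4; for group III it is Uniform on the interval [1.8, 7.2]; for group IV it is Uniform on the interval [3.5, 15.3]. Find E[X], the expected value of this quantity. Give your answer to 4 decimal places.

9.7417

Component means — I: 13.4; II: 10.4; III: 4.5; IV: 9.4.
E[X] = 0.0833333·13.4 + 0.416667·10.4 + 0.0833333·4.5 + 0.416667·9.4 = 9.74167.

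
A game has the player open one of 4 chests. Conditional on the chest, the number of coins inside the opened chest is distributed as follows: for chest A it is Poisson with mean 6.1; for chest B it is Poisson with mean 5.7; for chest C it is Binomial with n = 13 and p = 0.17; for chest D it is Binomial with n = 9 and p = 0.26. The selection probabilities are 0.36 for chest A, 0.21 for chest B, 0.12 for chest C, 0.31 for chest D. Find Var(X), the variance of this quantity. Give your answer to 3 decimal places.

7.436

Per component, A: μ=6.1, E[X²]=43.31; B: μ=5.7, E[X²]=38.19; C: μ=2.21, E[X²]=6.7184; D: μ=2.34, E[X²]=7.2072.
E[X] = 0.36·6.1 + 0.21·5.7 + 0.12·2.21 + 0.31·2.34 = 4.3836.
E[X²] = 0.36·43.31 + 0.21·38.19 + 0.12·6.7184 + 0.31·7.2072 = 26.6519.
Var(X) = E[X²] − (E[X])² = 26.6519 − 19.2159 = 7.43599.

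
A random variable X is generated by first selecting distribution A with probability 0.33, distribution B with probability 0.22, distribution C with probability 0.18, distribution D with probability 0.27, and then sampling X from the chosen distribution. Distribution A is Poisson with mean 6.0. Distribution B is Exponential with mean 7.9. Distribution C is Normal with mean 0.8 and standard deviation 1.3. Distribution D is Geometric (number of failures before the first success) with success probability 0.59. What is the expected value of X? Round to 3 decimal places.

Component means — A: 6; B: 7.9; C: 0.8; D: 0.694915.
E[X] = 0.33·6 + 0.22·7.9 + 0.18·0.8 + 0.27·0.694915 = 4.04963.

4.050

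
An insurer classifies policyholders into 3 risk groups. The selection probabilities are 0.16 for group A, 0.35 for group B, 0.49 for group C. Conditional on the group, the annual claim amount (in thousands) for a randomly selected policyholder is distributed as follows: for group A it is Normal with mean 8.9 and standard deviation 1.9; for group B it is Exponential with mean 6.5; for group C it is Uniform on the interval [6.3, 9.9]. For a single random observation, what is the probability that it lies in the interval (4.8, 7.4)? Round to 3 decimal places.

0.237

Conditional on each group, P(4.8 < X < 7.4): A: 0.19945; B: 0.157537; C: 0.305556.
By total probability, P(4.8 < X < 7.4) = 0.16·0.19945 + 0.35·0.157537 + 0.49·0.305556 = 0.236772.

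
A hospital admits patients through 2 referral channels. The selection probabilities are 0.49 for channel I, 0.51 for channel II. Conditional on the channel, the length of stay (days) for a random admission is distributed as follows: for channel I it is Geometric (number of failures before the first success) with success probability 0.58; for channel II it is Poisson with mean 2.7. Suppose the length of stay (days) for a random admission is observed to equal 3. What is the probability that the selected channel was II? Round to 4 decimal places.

0.8423

Likelihoods P(X=3 | ·): I: 0.042971; II: 0.220468.
Posterior ∝ prior × likelihood. Numerator for II: 0.51·0.220468 = 0.112439.
Normalizing constant: 0.49·0.042971 + 0.51·0.220468 = 0.133494.
P(II | observation) = 0.112439 / 0.133494 = 0.842272.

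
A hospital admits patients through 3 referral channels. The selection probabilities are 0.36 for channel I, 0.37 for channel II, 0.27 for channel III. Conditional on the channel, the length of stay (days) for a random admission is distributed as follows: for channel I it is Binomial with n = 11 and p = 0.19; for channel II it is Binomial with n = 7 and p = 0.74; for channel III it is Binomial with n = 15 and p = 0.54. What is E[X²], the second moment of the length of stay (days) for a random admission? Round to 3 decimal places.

For each component E[X²] = Var + (mean)², giving I: 6.061; II: 28.1792; III: 69.336.
Overall E[X²] = 0.36·6.061 + 0.37·28.1792 + 0.27·69.336 = 31.329.

31.329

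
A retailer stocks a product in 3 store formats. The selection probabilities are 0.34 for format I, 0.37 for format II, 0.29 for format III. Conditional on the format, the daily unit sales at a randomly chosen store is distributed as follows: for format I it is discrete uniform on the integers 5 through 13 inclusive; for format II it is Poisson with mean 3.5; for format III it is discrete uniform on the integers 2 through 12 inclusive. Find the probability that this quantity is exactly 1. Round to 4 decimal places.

0.0391

Conditional on each format, P(X = 1): I: 0; II: 0.105691; III: 0.
By total probability, P(X = 1) = 0.34·0 + 0.37·0.105691 + 0.29·0 = 0.0391056.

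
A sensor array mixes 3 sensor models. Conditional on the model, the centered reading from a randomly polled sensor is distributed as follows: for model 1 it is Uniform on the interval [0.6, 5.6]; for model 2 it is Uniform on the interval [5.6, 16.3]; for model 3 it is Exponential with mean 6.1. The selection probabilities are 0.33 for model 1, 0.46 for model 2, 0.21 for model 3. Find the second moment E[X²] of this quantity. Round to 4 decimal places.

For each component E[X²] = Var + (mean)², giving 1: 11.6933; 2: 129.443; 3: 74.42.
Overall E[X²] = 0.33·11.6933 + 0.46·129.443 + 0.21·74.42 = 79.0309.

79.0309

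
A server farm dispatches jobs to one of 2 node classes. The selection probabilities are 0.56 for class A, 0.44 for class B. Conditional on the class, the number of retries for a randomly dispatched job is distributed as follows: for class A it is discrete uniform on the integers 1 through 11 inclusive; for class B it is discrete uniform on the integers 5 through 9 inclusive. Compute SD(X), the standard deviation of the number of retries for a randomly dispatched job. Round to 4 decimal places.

2.5935

Per component, A: μ=6, E[X²]=46; B: μ=7, E[X²]=51.
E[X] = 0.56·6 + 0.44·7 = 6.44.
E[X²] = 0.56·46 + 0.44·51 = 48.2.
Var(X) = E[X²] − (E[X])² = 48.2 − 41.4736 = 6.7264.
SD(X) = √6.7264 = 2.59353.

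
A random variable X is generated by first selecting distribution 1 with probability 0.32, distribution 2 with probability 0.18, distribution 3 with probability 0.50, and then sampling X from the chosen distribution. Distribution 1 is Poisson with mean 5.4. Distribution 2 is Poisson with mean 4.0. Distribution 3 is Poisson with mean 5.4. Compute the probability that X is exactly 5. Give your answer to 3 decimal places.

0.170

Conditional on each component, P(X = 5): 1: 0.172821; 2: 0.156293; 3: 0.172821.
By total probability, P(X = 5) = 0.32·0.172821 + 0.18·0.156293 + 0.5·0.172821 = 0.169846.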